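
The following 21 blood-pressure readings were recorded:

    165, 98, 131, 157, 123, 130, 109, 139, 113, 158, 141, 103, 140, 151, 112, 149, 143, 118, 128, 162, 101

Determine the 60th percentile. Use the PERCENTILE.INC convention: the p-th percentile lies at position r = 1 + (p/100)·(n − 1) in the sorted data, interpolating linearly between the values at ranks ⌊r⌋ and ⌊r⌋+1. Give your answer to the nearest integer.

140

Sorted: 98, 101, 103, 109, 112, 113, 118, 123, 128, 130, 131, 139, 140, 141, 143, 149, 151, 157, 158, 162, 165.
n = 21.
r = 1 + (60/100)·(21 − 1) = 1 + 12 = 13.
r is an integer, so P60 is the value at rank 13: 140.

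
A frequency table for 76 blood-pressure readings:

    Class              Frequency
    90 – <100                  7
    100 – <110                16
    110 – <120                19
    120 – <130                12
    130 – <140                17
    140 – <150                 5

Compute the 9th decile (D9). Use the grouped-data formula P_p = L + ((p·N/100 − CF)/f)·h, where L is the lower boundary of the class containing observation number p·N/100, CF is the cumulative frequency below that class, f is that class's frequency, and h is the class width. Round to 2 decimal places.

138.47

N = 76; target position k = 90/100 · 76 = 68.4.
Cumulative frequencies: 7, 23, 42, 54, 71, 76.
Observation 68.4 falls in the class 130 – <140.
L = 130, CF = 54, f = 17, h = 10.
P90 = 130 + ((68.4 − 54)/17)·10 = 130 + 8.47059 = 138.471.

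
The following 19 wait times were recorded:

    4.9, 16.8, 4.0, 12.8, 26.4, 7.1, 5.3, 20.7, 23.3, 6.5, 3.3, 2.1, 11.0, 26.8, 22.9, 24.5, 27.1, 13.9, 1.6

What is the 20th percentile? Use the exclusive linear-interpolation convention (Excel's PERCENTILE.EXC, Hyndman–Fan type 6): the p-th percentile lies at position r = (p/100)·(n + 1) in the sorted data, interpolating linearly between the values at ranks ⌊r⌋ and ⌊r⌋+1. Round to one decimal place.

Sorted: 1.6, 2.1, 3.3, 4.0, 4.9, 5.3, 6.5, 7.1, 11.0, 12.8, 13.9, 16.8, 20.7, 22.9, 23.3, 24.5, 26.4, 26.8, 27.1.
n = 19.
r = (20/100)·(19 + 1) = 4.
r is an integer, so P20 is the value at rank 4: 4.0.

4.0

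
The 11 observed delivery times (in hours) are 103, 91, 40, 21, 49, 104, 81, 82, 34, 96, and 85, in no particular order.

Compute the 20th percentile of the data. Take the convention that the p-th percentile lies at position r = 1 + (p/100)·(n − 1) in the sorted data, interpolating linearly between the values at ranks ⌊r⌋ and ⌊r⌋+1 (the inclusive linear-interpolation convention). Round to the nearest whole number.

40

Sorted: 21, 34, 40, 49, 81, 82, 85, 91, 96, 103, 104.
n = 11.
r = 1 + (20/100)·(11 − 1) = 1 + 2 = 3.
r is an integer, so P20 is the value at rank 3: 40.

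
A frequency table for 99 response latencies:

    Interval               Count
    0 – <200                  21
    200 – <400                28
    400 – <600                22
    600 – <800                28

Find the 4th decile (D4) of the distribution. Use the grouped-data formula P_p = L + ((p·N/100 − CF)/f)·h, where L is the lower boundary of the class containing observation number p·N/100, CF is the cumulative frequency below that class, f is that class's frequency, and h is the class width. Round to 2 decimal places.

N = 99; target position k = 40/100 · 99 = 39.6.
Cumulative frequencies: 21, 49, 71, 99.
Observation 39.6 falls in the class 200 – <400.
L = 200, CF = 21, f = 28, h = 200.
P40 = 200 + ((39.6 − 21)/28)·200 = 200 + 132.857 = 332.857.

332.86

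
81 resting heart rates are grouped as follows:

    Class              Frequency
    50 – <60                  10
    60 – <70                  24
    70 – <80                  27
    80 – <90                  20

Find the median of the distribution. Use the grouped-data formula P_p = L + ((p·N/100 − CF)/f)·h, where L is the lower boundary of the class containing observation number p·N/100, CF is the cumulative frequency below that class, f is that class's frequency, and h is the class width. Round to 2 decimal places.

N = 81; target position k = 50/100 · 81 = 40.5.
Cumulative frequencies: 10, 34, 61, 81.
Observation 40.5 falls in the class 70 – <80.
L = 70, CF = 34, f = 27, h = 10.
P50 = 70 + ((40.5 − 34)/27)·10 = 70 + 2.40741 = 72.4074.

72.41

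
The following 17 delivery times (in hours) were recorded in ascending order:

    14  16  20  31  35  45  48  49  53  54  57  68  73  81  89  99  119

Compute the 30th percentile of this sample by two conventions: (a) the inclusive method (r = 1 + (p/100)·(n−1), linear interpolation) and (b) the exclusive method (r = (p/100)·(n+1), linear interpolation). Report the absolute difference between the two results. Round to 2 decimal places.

4.00

n = 17.
(a) r = 5.8; between ranks 5 (35) and 6 (45): 43.
(b) r = 5.4; between ranks 5 (35) and 6 (45): 39.
|43 − 39| = 4.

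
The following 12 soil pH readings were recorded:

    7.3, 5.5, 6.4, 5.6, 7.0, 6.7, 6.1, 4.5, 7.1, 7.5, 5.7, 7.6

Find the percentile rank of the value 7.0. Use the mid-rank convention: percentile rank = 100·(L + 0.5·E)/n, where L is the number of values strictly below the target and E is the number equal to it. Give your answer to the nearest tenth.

62.5

Sorted: 4.5, 5.5, 5.6, 5.7, 6.1, 6.4, 6.7, 7.0, 7.1, 7.3, 7.5, 7.6.
Count below 7.0: L = 7; count equal: E = 1; n = 12.
Percentile rank = 100·(7 + 0.5·1)/12 = 100·7.5/12 = 62.5.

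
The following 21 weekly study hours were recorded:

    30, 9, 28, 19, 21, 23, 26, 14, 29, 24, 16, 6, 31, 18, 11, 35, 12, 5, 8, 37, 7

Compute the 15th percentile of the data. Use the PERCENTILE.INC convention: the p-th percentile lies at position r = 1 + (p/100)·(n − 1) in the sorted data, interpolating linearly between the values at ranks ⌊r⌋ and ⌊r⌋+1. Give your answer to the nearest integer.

Sorted: 5, 6, 7, 8, 9, 11, 12, 14, 16, 18, 19, 21, 23, 24, 26, 28, 29, 30, 31, 35, 37.
n = 21.
r = 1 + (15/100)·(21 − 1) = 1 + 3 = 4.
r is an integer, so P15 is the value at rank 4: 8.

8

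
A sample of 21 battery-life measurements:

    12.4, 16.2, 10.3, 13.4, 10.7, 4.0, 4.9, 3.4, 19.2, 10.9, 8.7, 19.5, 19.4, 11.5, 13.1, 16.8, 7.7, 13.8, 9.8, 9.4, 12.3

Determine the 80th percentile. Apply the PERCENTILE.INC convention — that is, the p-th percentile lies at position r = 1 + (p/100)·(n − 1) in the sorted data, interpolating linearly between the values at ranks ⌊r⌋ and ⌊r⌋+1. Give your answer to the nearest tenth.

16.2

Sorted: 3.4, 4.0, 4.9, 7.7, 8.7, 9.4, 9.8, 10.3, 10.7, 10.9, 11.5, 12.3, 12.4, 13.1, 13.4, 13.8, 16.2, 16.8, 19.2, 19.4, 19.5.
n = 21.
r = 1 + (80/100)·(21 − 1) = 1 + 16 = 17.
r is an integer, so P80 is the value at rank 17: 16.2.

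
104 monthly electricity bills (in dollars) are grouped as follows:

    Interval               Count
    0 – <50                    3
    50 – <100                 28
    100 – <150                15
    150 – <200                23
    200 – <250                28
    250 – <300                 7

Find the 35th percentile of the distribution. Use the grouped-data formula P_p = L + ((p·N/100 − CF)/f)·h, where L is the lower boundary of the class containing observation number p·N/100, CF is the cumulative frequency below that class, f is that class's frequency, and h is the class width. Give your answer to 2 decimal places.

118.00

N = 104; target position k = 35/100 · 104 = 36.4.
Cumulative frequencies: 3, 31, 46, 69, 97, 104.
Observation 36.4 falls in the class 100 – <150.
L = 100, CF = 31, f = 15, h = 50.
P35 = 100 + ((36.4 − 31)/15)·50 = 100 + 18 = 118.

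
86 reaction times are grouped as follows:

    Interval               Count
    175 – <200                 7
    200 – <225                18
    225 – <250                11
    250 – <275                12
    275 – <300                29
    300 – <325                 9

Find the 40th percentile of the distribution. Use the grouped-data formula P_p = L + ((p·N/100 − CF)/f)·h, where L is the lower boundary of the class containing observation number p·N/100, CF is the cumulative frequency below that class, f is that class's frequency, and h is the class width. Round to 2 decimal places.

246.36

N = 86; target position k = 40/100 · 86 = 34.4.
Cumulative frequencies: 7, 25, 36, 48, 77, 86.
Observation 34.4 falls in the class 225 – <250.
L = 225, CF = 25, f = 11, h = 25.
P40 = 225 + ((34.4 − 25)/11)·25 = 225 + 21.3636 = 246.364.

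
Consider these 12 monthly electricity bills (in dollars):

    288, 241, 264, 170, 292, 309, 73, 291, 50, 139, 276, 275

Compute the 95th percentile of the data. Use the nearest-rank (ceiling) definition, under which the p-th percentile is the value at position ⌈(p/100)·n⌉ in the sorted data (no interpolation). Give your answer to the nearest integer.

Sorted: 50, 73, 139, 170, 241, 264, 275, 276, 288, 291, 292, 309.
n = 12.
Position = ⌈95/100 · 12⌉ = ⌈11.4⌉ = 12.
The value at rank 12 is 309.

309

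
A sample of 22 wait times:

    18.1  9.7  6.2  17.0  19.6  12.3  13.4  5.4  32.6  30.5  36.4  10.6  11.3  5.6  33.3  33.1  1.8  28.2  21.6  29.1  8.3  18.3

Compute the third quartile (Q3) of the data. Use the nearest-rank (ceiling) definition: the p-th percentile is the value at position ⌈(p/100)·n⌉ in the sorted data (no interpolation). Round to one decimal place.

29.1

Sorted: 1.8, 5.4, 5.6, 6.2, 8.3, 9.7, 10.6, 11.3, 12.3, 13.4, 17.0, 18.1, 18.3, 19.6, 21.6, 28.2, 29.1, 30.5, 32.6, 33.1, 33.3, 36.4.
n = 22.
Position = ⌈75/100 · 22⌉ = ⌈16.5⌉ = 17.
The value at rank 17 is 29.1.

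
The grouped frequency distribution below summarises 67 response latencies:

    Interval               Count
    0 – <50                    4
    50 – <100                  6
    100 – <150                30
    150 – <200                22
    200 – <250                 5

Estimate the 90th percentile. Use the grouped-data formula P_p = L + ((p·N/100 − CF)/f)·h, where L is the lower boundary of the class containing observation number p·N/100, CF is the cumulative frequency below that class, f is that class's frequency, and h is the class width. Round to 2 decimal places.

N = 67; target position k = 90/100 · 67 = 60.3.
Cumulative frequencies: 4, 10, 40, 62, 67.
Observation 60.3 falls in the class 150 – <200.
L = 150, CF = 40, f = 22, h = 50.
P90 = 150 + ((60.3 − 40)/22)·50 = 150 + 46.1364 = 196.136.

196.14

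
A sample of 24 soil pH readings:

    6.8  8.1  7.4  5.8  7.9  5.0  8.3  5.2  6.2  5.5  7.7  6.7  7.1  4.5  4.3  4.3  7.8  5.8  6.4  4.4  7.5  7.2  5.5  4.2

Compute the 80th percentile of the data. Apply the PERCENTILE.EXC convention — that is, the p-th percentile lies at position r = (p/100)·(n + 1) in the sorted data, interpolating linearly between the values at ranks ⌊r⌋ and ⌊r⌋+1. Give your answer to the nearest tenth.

Sorted: 4.2, 4.3, 4.3, 4.4, 4.5, 5.0, 5.2, 5.5, 5.5, 5.8, 5.8, 6.2, 6.4, 6.7, 6.8, 7.1, 7.2, 7.4, 7.5, 7.7, 7.8, 7.9, 8.1, 8.3.
n = 24.
r = (80/100)·(24 + 1) = 20.
r is an integer, so P80 is the value at rank 20: 7.7.

7.7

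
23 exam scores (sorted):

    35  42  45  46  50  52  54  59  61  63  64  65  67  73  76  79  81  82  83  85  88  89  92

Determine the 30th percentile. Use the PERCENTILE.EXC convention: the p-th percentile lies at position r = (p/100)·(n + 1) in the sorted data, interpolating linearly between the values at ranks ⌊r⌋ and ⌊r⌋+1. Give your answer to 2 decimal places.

55.00

n = 23.
r = (30/100)·(23 + 1) = 7.2.
Rank 7 is 54 and rank 8 is 59.
Interpolate: 54 + 0.2·(59 − 54) = 54 + 0.2·5 = 55.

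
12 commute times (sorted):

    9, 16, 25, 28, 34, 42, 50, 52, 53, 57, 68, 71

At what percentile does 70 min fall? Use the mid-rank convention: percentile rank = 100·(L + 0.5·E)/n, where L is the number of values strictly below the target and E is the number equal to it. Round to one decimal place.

Count below 70: L = 11; count equal: E = 0; n = 12.
Percentile rank = 100·(11 + 0.5·0)/12 = 100·11/12 = 91.67.

91.7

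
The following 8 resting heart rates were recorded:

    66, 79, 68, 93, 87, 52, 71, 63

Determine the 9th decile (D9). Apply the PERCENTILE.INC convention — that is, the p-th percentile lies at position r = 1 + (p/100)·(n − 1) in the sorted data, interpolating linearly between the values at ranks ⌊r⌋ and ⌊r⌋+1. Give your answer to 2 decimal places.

88.80

Sorted: 52, 63, 66, 68, 71, 79, 87, 93.
n = 8.
r = 1 + (90/100)·(8 − 1) = 1 + 6.3 = 7.3.
Rank 7 is 87 and rank 8 is 93.
Interpolate: 87 + 0.3·(93 − 87) = 87 + 0.3·6 = 88.8.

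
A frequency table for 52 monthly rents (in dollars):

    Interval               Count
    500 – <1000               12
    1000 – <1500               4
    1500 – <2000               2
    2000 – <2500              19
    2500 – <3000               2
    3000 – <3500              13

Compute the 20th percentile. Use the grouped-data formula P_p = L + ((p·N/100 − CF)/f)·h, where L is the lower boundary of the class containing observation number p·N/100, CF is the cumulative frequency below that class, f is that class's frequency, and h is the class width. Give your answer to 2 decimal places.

933.33

N = 52; target position k = 20/100 · 52 = 10.4.
Cumulative frequencies: 12, 16, 18, 37, 39, 52.
Observation 10.4 falls in the class 500 – <1000.
L = 500, CF = 0, f = 12, h = 500.
P20 = 500 + ((10.4 − 0)/12)·500 = 500 + 433.333 = 933.333.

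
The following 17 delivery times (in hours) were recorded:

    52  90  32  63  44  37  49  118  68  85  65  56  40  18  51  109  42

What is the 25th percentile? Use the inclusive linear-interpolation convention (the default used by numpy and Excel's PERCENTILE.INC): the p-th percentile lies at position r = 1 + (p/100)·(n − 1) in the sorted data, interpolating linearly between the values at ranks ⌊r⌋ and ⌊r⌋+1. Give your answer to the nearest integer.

42

Sorted: 18, 32, 37, 40, 42, 44, 49, 51, 52, 56, 63, 65, 68, 85, 90, 109, 118.
n = 17.
r = 1 + (25/100)·(17 − 1) = 1 + 4 = 5.
r is an integer, so P25 is the value at rank 5: 42.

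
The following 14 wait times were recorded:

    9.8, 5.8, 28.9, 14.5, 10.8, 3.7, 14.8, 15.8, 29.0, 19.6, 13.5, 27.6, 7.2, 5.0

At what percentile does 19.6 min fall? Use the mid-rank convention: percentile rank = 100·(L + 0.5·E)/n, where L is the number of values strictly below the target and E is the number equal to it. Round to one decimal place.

75.0

Sorted: 3.7, 5.0, 5.8, 7.2, 9.8, 10.8, 13.5, 14.5, 14.8, 15.8, 19.6, 27.6, 28.9, 29.0.
Count below 19.6: L = 10; count equal: E = 1; n = 14.
Percentile rank = 100·(10 + 0.5·1)/14 = 100·10.5/14 = 75.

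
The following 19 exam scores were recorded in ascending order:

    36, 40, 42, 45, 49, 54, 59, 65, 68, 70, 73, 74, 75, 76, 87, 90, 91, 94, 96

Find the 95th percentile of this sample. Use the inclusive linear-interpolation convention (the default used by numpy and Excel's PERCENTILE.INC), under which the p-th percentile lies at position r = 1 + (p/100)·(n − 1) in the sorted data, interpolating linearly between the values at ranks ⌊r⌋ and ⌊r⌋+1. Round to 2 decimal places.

n = 19.
r = 1 + (95/100)·(19 − 1) = 1 + 17.1 = 18.1.
Rank 18 is 94 and rank 19 is 96.
Interpolate: 94 + 0.1·(96 − 94) = 94 + 0.1·2 = 94.2.

94.20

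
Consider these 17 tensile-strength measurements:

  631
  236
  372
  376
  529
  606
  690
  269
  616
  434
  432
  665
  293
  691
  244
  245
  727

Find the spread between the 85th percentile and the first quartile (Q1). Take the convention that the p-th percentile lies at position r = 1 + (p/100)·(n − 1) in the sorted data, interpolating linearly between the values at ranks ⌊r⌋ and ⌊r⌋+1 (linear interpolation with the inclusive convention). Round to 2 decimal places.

Sorted: 236, 244, 245, 269, 293, 372, 376, 432, 434, 529, 606, 616, 631, 665, 690, 691, 727.
n = 17.
P25: r = 5 (integer) → 293.
P85: r = 14.6; ranks 14–15 are 665, 690; interpolating gives 680.
Difference: 680 − 293 = 387.

387.00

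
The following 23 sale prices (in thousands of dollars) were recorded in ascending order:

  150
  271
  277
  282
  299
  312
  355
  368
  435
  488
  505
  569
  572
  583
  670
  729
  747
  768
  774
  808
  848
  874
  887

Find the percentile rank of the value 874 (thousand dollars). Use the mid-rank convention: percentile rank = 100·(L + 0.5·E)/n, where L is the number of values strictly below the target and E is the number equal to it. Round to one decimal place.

Count below 874: L = 21; count equal: E = 1; n = 23.
Percentile rank = 100·(21 + 0.5·1)/23 = 100·21.5/23 = 93.48.

93.5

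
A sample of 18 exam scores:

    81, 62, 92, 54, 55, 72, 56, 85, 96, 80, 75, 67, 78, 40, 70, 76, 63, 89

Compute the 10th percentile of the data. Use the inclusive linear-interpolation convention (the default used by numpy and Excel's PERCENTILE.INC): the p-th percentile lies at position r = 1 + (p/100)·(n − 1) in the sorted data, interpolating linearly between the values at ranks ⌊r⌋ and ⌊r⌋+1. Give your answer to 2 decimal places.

54.70

Sorted: 40, 54, 55, 56, 62, 63, 67, 70, 72, 75, 76, 78, 80, 81, 85, 89, 92, 96.
n = 18.
r = 1 + (10/100)·(18 − 1) = 1 + 1.7 = 2.7.
Rank 2 is 54 and rank 3 is 55.
Interpolate: 54 + 0.7·(55 − 54) = 54 + 0.7·1 = 54.7.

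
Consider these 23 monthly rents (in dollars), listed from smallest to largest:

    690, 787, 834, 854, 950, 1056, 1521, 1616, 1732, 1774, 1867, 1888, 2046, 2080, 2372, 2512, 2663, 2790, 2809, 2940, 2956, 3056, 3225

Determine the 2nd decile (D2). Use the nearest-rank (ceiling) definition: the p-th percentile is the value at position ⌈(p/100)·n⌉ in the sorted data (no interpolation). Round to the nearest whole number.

n = 23.
Position = ⌈20/100 · 23⌉ = ⌈4.6⌉ = 5.
The value at rank 5 is 950.

950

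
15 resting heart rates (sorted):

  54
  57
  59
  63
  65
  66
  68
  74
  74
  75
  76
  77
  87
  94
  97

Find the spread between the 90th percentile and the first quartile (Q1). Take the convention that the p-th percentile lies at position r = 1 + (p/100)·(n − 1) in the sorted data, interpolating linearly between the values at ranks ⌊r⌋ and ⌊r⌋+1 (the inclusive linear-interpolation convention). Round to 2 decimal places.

27.20

n = 15.
P25: r = 4.5; ranks 4–5 are 63, 65; interpolating gives 64.
P90: r = 13.6; ranks 13–14 are 87, 94; interpolating gives 91.2.
Difference: 91.2 − 64 = 27.2.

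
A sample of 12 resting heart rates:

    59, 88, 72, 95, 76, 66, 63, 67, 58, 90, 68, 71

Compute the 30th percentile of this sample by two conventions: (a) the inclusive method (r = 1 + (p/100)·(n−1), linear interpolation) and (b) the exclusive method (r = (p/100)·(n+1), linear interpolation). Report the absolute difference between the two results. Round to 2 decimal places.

Sorted: 58, 59, 63, 66, 67, 68, 71, 72, 76, 88, 90, 95.
n = 12.
(a) r = 4.3; between ranks 4 (66) and 5 (67): 66.3.
(b) r = 3.9; between ranks 3 (63) and 4 (66): 65.7.
|66.3 − 65.7| = 0.6.

0.60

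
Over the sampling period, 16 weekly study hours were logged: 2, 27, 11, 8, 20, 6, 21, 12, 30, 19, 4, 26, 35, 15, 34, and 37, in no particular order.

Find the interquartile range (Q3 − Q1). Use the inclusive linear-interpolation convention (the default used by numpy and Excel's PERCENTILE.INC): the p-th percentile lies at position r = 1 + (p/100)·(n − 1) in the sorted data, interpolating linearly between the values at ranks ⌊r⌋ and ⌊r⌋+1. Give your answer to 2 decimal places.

17.50

Sorted: 2, 4, 6, 8, 11, 12, 15, 19, 20, 21, 26, 27, 30, 34, 35, 37.
n = 16.
P25: r = 4.75; ranks 4–5 are 8, 11; interpolating gives 10.25.
P75: r = 12.25; ranks 12–13 are 27, 30; interpolating gives 27.75.
Difference: 27.75 − 10.25 = 17.5.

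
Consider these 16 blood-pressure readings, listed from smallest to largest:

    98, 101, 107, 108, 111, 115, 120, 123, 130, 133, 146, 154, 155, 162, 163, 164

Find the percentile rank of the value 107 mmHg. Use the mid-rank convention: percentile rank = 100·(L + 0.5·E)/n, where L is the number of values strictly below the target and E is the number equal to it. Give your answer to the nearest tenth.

Count below 107: L = 2; count equal: E = 1; n = 16.
Percentile rank = 100·(2 + 0.5·1)/16 = 100·2.5/16 = 15.62.

15.6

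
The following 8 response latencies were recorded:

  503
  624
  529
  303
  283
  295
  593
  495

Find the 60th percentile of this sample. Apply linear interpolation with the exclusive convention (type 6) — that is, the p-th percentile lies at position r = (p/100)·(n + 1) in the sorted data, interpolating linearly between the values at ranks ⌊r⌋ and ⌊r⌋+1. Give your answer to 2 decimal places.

Sorted: 283, 295, 303, 495, 503, 529, 593, 624.
n = 8.
r = (60/100)·(8 + 1) = 5.4.
Rank 5 is 503 and rank 6 is 529.
Interpolate: 503 + 0.4·(529 − 503) = 503 + 0.4·26 = 513.4.

513.40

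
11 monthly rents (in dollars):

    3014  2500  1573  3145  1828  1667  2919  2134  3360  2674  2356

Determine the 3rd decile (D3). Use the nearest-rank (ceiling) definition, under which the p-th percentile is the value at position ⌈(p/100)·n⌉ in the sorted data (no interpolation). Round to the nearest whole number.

2134

Sorted: 1573, 1667, 1828, 2134, 2356, 2500, 2674, 2919, 3014, 3145, 3360.
n = 11.
Position = ⌈30/100 · 11⌉ = ⌈3.3⌉ = 4.
The value at rank 4 is 2134.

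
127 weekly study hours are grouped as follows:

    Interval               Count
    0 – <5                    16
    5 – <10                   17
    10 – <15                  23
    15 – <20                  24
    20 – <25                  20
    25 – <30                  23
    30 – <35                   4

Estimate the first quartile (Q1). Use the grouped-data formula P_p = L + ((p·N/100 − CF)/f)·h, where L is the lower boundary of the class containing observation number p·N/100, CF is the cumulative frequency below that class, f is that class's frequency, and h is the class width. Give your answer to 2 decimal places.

9.63

N = 127; target position k = 25/100 · 127 = 31.75.
Cumulative frequencies: 16, 33, 56, 80, 100, 123, 127.
Observation 31.75 falls in the class 5 – <10.
L = 5, CF = 16, f = 17, h = 5.
P25 = 5 + ((31.75 − 16)/17)·5 = 5 + 4.63235 = 9.63235.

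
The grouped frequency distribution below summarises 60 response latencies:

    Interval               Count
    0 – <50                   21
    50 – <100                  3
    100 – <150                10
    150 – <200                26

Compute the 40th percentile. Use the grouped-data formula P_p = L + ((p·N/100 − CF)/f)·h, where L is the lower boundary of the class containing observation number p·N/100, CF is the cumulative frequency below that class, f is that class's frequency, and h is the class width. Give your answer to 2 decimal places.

N = 60; target position k = 40/100 · 60 = 24.
Cumulative frequencies: 21, 24, 34, 60.
Observation 24 falls in the class 50 – <100.
L = 50, CF = 21, f = 3, h = 50.
P40 = 50 + ((24 − 21)/3)·50 = 50 + 50 = 100.

100.00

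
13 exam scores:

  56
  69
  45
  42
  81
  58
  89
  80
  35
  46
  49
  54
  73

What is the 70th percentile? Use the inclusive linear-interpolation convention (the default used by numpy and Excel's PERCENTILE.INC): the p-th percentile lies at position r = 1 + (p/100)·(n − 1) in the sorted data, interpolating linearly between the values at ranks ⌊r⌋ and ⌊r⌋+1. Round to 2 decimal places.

70.60

Sorted: 35, 42, 45, 46, 49, 54, 56, 58, 69, 73, 80, 81, 89.
n = 13.
r = 1 + (70/100)·(13 − 1) = 1 + 8.4 = 9.4.
Rank 9 is 69 and rank 10 is 73.
Interpolate: 69 + 0.4·(73 − 69) = 69 + 0.4·4 = 70.6.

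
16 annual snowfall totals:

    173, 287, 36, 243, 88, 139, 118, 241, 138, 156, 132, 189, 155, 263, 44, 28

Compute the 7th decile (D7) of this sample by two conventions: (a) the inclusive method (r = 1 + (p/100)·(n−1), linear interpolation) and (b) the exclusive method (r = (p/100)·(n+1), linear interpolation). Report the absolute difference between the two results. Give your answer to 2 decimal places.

Sorted: 28, 36, 44, 88, 118, 132, 138, 139, 155, 156, 173, 189, 241, 243, 263, 287.
n = 16.
(a) r = 11.5; between ranks 11 (173) and 12 (189): 181.
(b) r = 11.9; between ranks 11 (173) and 12 (189): 187.4.
|181 − 187.4| = 6.4.

6.40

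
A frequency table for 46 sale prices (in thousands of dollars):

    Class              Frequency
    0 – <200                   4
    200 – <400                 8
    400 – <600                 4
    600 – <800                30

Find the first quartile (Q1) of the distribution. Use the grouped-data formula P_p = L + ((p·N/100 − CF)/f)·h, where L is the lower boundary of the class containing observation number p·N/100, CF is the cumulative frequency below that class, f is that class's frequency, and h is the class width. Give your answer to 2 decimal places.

387.50

N = 46; target position k = 25/100 · 46 = 11.5.
Cumulative frequencies: 4, 12, 16, 46.
Observation 11.5 falls in the class 200 – <400.
L = 200, CF = 4, f = 8, h = 200.
P25 = 200 + ((11.5 − 4)/8)·200 = 200 + 187.5 = 387.5.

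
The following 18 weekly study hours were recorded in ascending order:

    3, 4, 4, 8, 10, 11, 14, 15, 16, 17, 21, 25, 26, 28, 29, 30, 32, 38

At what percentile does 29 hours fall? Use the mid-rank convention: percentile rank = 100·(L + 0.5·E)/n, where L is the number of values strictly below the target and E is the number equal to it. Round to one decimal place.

80.6

Count below 29: L = 14; count equal: E = 1; n = 18.
Percentile rank = 100·(14 + 0.5·1)/18 = 100·14.5/18 = 80.56.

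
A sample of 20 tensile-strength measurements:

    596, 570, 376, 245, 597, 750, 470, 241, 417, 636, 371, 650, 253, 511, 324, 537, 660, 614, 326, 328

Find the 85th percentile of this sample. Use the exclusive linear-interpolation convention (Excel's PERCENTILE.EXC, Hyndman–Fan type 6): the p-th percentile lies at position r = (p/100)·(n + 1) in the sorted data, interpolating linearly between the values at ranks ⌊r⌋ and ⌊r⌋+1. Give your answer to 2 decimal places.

647.90

Sorted: 241, 245, 253, 324, 326, 328, 371, 376, 417, 470, 511, 537, 570, 596, 597, 614, 636, 650, 660, 750.
n = 20.
r = (85/100)·(20 + 1) = 17.85.
Rank 17 is 636 and rank 18 is 650.
Interpolate: 636 + 0.85·(650 − 636) = 636 + 0.85·14 = 647.9.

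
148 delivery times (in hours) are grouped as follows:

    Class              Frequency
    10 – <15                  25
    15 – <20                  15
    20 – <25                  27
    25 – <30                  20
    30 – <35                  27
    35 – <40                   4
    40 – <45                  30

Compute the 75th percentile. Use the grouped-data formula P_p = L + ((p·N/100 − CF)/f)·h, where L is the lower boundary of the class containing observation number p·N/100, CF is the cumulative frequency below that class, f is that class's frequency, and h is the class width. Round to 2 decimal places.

34.44

N = 148; target position k = 75/100 · 148 = 111.
Cumulative frequencies: 25, 40, 67, 87, 114, 118, 148.
Observation 111 falls in the class 30 – <35.
L = 30, CF = 87, f = 27, h = 5.
P75 = 30 + ((111 − 87)/27)·5 = 30 + 4.44444 = 34.4444.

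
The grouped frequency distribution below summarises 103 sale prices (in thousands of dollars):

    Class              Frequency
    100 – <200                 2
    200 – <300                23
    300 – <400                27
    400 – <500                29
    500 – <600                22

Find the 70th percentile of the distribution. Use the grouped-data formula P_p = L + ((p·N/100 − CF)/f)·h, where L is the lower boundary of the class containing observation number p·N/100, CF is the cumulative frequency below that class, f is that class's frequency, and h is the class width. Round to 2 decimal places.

469.31

N = 103; target position k = 70/100 · 103 = 72.1.
Cumulative frequencies: 2, 25, 52, 81, 103.
Observation 72.1 falls in the class 400 – <500.
L = 400, CF = 52, f = 29, h = 100.
P70 = 400 + ((72.1 − 52)/29)·100 = 400 + 69.3103 = 469.31.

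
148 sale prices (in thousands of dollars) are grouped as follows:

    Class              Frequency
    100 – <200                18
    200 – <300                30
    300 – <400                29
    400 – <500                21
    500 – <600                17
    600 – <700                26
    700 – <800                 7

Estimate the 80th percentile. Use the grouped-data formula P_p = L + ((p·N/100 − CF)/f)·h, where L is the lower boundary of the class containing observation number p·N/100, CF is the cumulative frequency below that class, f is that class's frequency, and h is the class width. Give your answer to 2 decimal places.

N = 148; target position k = 80/100 · 148 = 118.4.
Cumulative frequencies: 18, 48, 77, 98, 115, 141, 148.
Observation 118.4 falls in the class 600 – <700.
L = 600, CF = 115, f = 26, h = 100.
P80 = 600 + ((118.4 − 115)/26)·100 = 600 + 13.0769 = 613.077.

613.08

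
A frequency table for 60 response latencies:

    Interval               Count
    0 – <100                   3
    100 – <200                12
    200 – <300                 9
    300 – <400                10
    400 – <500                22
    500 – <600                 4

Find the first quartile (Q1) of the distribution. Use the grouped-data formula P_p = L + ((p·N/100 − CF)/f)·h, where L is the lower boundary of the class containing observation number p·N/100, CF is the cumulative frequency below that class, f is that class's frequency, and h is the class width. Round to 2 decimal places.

200.00

N = 60; target position k = 25/100 · 60 = 15.
Cumulative frequencies: 3, 15, 24, 34, 56, 60.
Observation 15 falls in the class 100 – <200.
L = 100, CF = 3, f = 12, h = 100.
P25 = 100 + ((15 − 3)/12)·100 = 100 + 100 = 200.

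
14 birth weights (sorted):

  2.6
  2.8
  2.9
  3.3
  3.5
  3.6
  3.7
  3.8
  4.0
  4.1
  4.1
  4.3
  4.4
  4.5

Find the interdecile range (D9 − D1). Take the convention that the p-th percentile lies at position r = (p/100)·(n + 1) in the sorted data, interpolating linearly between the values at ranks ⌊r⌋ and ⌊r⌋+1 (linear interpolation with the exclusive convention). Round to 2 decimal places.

1.75

n = 14.
P10: r = 1.5; ranks 1–2 are 2.6, 2.8; interpolating gives 2.7.
P90: r = 13.5; ranks 13–14 are 4.4, 4.5; interpolating gives 4.45.
Difference: 4.45 − 2.7 = 1.75.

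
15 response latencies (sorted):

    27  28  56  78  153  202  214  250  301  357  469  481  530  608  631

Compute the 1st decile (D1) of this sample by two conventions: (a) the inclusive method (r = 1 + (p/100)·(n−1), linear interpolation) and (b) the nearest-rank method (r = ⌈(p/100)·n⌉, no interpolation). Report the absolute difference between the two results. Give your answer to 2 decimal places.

n = 15.
(a) r = 2.4; between ranks 2 (28) and 3 (56): 39.2.
(b) the nearest-rank method: rank 2 → 28.
|39.2 − 28| = 11.2.

11.20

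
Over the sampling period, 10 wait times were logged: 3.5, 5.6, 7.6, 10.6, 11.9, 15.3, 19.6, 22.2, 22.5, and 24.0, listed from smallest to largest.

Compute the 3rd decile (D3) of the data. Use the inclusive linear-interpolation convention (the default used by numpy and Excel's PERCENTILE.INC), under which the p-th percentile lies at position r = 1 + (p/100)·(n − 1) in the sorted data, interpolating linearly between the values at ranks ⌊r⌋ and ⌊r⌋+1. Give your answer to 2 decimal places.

9.70

n = 10.
r = 1 + (30/100)·(10 − 1) = 1 + 2.7 = 3.7.
Rank 3 is 7.6 and rank 4 is 10.6.
Interpolate: 7.6 + 0.7·(10.6 − 7.6) = 7.6 + 0.7·3 = 9.7.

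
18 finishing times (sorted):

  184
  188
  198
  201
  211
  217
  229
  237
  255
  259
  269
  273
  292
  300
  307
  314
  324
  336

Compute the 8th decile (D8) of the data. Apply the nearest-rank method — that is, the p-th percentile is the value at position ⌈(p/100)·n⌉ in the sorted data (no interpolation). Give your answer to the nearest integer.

307

n = 18.
Position = ⌈80/100 · 18⌉ = ⌈14.4⌉ = 15.
The value at rank 15 is 307.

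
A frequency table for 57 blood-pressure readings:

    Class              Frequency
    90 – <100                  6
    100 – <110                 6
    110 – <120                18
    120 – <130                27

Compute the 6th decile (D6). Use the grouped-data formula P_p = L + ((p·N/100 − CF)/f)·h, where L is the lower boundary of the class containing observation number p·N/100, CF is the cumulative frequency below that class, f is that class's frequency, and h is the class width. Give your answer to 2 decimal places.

N = 57; target position k = 60/100 · 57 = 34.2.
Cumulative frequencies: 6, 12, 30, 57.
Observation 34.2 falls in the class 120 – <130.
L = 120, CF = 30, f = 27, h = 10.
P60 = 120 + ((34.2 − 30)/27)·10 = 120 + 1.55556 = 121.556.

121.56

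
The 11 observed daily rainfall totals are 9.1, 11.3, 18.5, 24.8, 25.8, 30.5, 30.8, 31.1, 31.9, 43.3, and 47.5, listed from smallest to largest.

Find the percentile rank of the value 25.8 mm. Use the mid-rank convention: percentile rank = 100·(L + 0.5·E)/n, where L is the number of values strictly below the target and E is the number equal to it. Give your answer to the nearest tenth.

40.9

Count below 25.8: L = 4; count equal: E = 1; n = 11.
Percentile rank = 100·(4 + 0.5·1)/11 = 100·4.5/11 = 40.91.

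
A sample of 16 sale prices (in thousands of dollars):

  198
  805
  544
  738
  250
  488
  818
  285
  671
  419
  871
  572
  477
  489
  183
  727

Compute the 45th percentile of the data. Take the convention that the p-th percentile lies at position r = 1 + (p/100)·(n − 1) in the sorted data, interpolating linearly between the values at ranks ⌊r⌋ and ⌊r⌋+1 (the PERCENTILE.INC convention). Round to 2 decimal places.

488.75

Sorted: 183, 198, 250, 285, 419, 477, 488, 489, 544, 572, 671, 727, 738, 805, 818, 871.
n = 16.
r = 1 + (45/100)·(16 − 1) = 1 + 6.75 = 7.75.
Rank 7 is 488 and rank 8 is 489.
Interpolate: 488 + 0.75·(489 − 488) = 488 + 0.75·1 = 488.75.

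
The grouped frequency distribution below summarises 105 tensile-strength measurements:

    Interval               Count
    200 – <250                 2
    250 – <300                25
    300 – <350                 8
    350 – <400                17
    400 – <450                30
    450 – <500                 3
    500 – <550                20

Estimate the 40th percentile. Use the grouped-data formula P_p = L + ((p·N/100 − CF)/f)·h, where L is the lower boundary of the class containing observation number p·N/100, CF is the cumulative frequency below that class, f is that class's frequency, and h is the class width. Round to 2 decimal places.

370.59

N = 105; target position k = 40/100 · 105 = 42.
Cumulative frequencies: 2, 27, 35, 52, 82, 85, 105.
Observation 42 falls in the class 350 – <400.
L = 350, CF = 35, f = 17, h = 50.
P40 = 350 + ((42 − 35)/17)·50 = 350 + 20.5882 = 370.588.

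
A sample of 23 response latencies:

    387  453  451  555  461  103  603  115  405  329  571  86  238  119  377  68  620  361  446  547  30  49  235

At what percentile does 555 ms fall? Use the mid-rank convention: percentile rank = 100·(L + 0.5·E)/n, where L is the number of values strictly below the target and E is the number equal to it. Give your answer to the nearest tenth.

Sorted: 30, 49, 68, 86, 103, 115, 119, 235, 238, 329, 361, 377, 387, 405, 446, 451, 453, 461, 547, 555, 571, 603, 620.
Count below 555: L = 19; count equal: E = 1; n = 23.
Percentile rank = 100·(19 + 0.5·1)/23 = 100·19.5/23 = 84.78.

84.8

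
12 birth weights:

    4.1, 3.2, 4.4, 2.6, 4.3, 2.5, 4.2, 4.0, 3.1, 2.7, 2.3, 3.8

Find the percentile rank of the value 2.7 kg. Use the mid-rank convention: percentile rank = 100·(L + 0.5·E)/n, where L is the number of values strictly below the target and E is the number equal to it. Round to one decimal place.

29.2

Sorted: 2.3, 2.5, 2.6, 2.7, 3.1, 3.2, 3.8, 4.0, 4.1, 4.2, 4.3, 4.4.
Count below 2.7: L = 3; count equal: E = 1; n = 12.
Percentile rank = 100·(3 + 0.5·1)/12 = 100·3.5/12 = 29.17.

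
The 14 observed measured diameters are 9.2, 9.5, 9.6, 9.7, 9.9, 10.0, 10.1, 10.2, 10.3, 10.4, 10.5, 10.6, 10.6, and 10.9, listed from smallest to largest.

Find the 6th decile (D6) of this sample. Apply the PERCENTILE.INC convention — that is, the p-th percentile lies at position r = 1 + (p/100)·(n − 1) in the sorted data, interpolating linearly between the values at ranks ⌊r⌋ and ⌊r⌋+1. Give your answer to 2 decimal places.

n = 14.
r = 1 + (60/100)·(14 − 1) = 1 + 7.8 = 8.8.
Rank 8 is 10.2 and rank 9 is 10.3.
Interpolate: 10.2 + 0.8·(10.3 − 10.2) = 10.2 + 0.8·0.1 = 10.28.

10.28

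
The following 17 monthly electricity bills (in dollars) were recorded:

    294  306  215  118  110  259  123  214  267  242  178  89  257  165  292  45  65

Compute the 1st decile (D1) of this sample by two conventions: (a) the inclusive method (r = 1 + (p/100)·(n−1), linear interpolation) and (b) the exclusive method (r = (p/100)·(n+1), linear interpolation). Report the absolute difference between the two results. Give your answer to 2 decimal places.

Sorted: 45, 65, 89, 110, 118, 123, 165, 178, 214, 215, 242, 257, 259, 267, 292, 294, 306.
n = 17.
(a) r = 2.6; between ranks 2 (65) and 3 (89): 79.4.
(b) r = 1.8; between ranks 1 (45) and 2 (65): 61.
|79.4 − 61| = 18.4.

18.40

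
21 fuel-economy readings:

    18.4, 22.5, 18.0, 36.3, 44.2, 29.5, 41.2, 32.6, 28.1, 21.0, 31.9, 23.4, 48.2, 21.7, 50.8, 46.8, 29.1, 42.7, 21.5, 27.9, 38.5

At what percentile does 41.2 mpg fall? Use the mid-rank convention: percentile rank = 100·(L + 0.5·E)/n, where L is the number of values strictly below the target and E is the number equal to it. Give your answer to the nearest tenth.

73.8

Sorted: 18.0, 18.4, 21.0, 21.5, 21.7, 22.5, 23.4, 27.9, 28.1, 29.1, 29.5, 31.9, 32.6, 36.3, 38.5, 41.2, 42.7, 44.2, 46.8, 48.2, 50.8.
Count below 41.2: L = 15; count equal: E = 1; n = 21.
Percentile rank = 100·(15 + 0.5·1)/21 = 100·15.5/21 = 73.81.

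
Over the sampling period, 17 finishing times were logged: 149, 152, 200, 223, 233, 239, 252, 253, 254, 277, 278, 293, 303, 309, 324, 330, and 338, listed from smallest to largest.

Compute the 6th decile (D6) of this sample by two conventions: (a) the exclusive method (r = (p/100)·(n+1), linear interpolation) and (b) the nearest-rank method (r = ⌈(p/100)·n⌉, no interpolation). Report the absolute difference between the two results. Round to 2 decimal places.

0.20

n = 17.
(a) r = 10.8; between ranks 10 (277) and 11 (278): 277.8.
(b) the nearest-rank method: rank 11 → 278.
|277.8 − 278| = 0.2.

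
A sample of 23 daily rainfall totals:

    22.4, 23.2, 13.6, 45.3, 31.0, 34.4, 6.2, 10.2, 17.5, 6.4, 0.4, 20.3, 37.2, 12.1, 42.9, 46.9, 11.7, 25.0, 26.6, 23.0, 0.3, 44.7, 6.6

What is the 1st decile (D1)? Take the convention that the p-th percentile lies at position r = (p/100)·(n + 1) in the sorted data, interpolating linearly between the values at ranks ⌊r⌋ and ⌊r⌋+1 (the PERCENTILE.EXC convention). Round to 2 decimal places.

2.72

Sorted: 0.3, 0.4, 6.2, 6.4, 6.6, 10.2, 11.7, 12.1, 13.6, 17.5, 20.3, 22.4, 23.0, 23.2, 25.0, 26.6, 31.0, 34.4, 37.2, 42.9, 44.7, 45.3, 46.9.
n = 23.
r = (10/100)·(23 + 1) = 2.4.
Rank 2 is 0.4 and rank 3 is 6.2.
Interpolate: 0.4 + 0.4·(6.2 − 0.4) = 0.4 + 0.4·5.8 = 2.72.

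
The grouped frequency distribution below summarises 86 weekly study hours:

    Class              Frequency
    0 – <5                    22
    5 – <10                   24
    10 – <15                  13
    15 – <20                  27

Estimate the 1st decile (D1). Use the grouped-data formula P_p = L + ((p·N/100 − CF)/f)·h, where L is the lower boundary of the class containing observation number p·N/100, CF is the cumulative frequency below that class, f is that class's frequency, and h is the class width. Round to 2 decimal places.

N = 86; target position k = 10/100 · 86 = 8.6.
Cumulative frequencies: 22, 46, 59, 86.
Observation 8.6 falls in the class 0 – <5.
L = 0, CF = 0, f = 22, h = 5.
P10 = 0 + ((8.6 − 0)/22)·5 = 0 + 1.95455 = 1.95455.

1.95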